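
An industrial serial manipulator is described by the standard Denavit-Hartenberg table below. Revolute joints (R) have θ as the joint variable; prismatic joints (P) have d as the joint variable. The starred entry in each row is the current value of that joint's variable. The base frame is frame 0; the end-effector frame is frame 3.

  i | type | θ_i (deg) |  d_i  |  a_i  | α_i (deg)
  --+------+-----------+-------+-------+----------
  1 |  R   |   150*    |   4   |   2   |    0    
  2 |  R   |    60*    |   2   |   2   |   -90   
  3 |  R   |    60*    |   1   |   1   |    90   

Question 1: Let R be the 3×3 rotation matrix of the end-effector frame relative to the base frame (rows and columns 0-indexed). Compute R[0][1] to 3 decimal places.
End-effector y-axis (col 1 of R) = (0.5000,-0.8660,0.0000)
R[0][1] = 0.5000

0.500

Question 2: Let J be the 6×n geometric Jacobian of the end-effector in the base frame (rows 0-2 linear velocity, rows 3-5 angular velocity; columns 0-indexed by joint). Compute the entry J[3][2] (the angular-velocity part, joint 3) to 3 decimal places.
0.500

axis z_2 = (0.5000,-0.8660,0.0000); lever o_n−o_2 = (0.0670,-1.1160,-0.8660)
cross product → J_v[:, 2] = (0.7500,0.4330,-0.5000)
J_ω[:, 2] = z_2
entry J[3][2] = 0.5000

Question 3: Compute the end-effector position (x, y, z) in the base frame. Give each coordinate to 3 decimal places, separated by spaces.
-3.397 -1.116 5.134

after link 1: o_1 = (-1.7321, 1.0000, 4.0000)
after link 2: o_2 = (-3.4641, -0.0000, 6.0000)
after link 3: o_3 = (-3.3971, -1.1160, 5.1340)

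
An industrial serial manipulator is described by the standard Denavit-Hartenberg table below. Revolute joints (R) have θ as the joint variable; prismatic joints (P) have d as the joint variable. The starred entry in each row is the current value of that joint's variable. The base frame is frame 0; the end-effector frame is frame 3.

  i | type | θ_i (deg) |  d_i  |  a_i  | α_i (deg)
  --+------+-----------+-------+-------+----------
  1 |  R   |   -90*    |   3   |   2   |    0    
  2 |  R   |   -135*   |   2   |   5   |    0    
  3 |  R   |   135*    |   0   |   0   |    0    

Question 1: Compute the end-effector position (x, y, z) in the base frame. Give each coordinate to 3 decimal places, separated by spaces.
-3.536 1.536 5.000

after link 1: o_1 = (0.0000, -2.0000, 3.0000)
after link 2: o_2 = (-3.5355, 1.5355, 5.0000)
after link 3: o_3 = (-3.5355, 1.5355, 5.0000)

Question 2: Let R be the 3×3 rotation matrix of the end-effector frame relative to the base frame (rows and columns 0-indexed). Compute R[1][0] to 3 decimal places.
End-effector x-axis (col 0 of R) = (0.0000,-1.0000,0.0000)
R[1][0] = -1.0000

-1.000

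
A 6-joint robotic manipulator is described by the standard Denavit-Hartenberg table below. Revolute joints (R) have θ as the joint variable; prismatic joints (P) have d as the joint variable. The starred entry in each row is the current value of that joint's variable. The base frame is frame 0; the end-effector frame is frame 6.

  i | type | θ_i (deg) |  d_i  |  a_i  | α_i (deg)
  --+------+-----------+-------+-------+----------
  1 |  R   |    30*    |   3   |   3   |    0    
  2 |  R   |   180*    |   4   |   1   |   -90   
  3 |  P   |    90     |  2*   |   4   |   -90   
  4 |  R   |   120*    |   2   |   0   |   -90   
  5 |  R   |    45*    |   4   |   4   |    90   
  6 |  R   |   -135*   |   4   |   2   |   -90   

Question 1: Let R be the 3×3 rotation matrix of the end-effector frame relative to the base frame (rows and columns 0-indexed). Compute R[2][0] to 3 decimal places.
-0.862

End-effector x-axis (col 0 of R) = (0.4727,0.1812,-0.8624)
R[2][0] = -0.8624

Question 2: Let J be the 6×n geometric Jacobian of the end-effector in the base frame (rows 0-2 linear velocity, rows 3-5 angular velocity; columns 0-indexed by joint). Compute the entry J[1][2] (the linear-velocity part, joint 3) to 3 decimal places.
-0.866

prismatic axis z_2 = (0.5000,-0.8660,0.0000)
J_v[:, 2] = z_2; J_ω[:, 2] = (0,0,0)
entry J[1][2] = -0.8660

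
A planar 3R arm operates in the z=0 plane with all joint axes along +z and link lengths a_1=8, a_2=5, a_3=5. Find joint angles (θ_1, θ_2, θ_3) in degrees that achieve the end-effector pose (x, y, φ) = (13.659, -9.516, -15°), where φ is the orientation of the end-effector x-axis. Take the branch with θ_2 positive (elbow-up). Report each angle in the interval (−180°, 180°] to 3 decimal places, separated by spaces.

-60.004 45.011 -0.008

wrist centre = target − a_3·(cos φ, sin φ) = (8.8294, -8.2219)
cos θ_2 = (145.5575−8²−5²)/(2·8·5) = 0.7070; θ_2 = 45.0112° (elbow-up)
β = atan2(-8.2219,8.8294) = -42.9597°; ψ = atan2(3.5362,11.5348) = 17.0439°
θ_1 = β − ψ = -60.0036°
θ_3 = φ − θ_1 − θ_2 = -0.0076° (wrapped to (-180°,180°])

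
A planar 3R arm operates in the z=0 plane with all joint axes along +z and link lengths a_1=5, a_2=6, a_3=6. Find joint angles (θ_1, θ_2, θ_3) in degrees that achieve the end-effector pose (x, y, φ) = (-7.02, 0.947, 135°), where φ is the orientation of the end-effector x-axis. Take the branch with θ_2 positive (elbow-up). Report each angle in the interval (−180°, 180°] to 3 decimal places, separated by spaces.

wrist centre = target − a_3·(cos φ, sin φ) = (-2.7774, -3.2956)
cos θ_2 = (18.5750−5²−6²)/(2·5·6) = -0.7071; θ_2 = 134.9981° (elbow-up)
β = atan2(-3.2956,-2.7774) = -130.1221°; ψ = atan2(4.2428,0.7575) = 79.8772°
θ_1 = β − ψ = -209.9993°
θ_3 = φ − θ_1 − θ_2 = -149.9989° (wrapped to (-180°,180°])

150.001 134.998 -149.999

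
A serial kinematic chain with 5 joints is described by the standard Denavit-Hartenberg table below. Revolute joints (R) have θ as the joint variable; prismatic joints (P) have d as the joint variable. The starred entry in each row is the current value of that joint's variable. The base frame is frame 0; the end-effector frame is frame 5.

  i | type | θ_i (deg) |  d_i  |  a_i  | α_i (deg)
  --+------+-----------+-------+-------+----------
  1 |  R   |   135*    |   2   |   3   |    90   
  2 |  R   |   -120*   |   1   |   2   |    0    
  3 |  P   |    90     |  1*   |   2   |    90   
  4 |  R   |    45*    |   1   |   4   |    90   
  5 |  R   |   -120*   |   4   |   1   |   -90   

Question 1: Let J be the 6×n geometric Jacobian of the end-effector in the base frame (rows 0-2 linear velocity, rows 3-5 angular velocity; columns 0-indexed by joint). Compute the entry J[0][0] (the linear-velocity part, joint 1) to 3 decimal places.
axis z_0 = ẑ; lever o_n−o_0 = (-4.6750,7.0034,-3.4997)
cross product → J_v[:, 0] = (-7.0034,-4.6750,0.0000)
J_ω[:, 0] = z_0
entry J[0][0] = -7.0034

-7.003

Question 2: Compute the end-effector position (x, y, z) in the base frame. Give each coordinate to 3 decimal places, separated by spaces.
-4.675 7.003 -3.500

after link 1: o_1 = (-2.1213, 2.1213, 2.0000)
after link 2: o_2 = (-0.7071, 2.1213, 0.2679)
after link 3: o_3 = (-1.2247, 4.0532, -0.7321)
after link 4: o_4 = (-0.6032, 7.4317, -3.0123)
after link 5: o_5 = (-4.6750, 7.0034, -3.4997)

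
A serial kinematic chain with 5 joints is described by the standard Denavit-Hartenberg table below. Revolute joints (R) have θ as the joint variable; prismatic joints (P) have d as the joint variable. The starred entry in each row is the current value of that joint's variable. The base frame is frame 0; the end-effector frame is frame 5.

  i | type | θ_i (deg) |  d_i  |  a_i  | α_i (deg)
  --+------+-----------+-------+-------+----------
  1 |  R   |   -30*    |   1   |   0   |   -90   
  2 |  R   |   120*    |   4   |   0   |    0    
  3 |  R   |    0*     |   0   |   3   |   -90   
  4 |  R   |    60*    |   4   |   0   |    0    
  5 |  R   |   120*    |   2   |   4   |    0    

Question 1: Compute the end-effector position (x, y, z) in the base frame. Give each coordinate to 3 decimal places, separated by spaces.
after link 1: o_1 = (0.0000, 0.0000, 1.0000)
after link 2: o_2 = (2.0000, 3.4641, 1.0000)
after link 3: o_3 = (0.7010, 4.2141, -1.5981)
after link 4: o_4 = (-2.2990, 5.9462, 0.4019)
after link 5: o_5 = (-2.0670, 5.8122, 4.8660)

-2.067 5.812 4.866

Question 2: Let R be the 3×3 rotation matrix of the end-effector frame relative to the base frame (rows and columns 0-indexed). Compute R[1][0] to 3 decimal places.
End-effector x-axis (col 0 of R) = (0.4330,-0.2500,0.8660)
R[1][0] = -0.2500

-0.250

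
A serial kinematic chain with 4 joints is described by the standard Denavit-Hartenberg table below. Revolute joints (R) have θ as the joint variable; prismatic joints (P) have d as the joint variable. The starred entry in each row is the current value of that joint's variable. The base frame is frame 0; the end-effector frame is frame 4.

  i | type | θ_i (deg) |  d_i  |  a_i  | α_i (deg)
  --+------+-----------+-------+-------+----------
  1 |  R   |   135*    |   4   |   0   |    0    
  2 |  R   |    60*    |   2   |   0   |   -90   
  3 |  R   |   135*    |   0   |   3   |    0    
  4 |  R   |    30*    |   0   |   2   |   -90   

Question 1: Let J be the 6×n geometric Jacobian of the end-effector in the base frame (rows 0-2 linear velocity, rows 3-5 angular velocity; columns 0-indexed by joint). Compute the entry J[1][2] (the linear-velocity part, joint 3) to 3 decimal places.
0.683

axis z_2 = (0.2588,-0.9659,0.0000); lever o_n−o_2 = (3.9151,1.0490,-2.6390)
cross product → J_v[:, 2] = (2.5490,0.6830,4.0532)
J_ω[:, 2] = z_2
entry J[1][2] = 0.6830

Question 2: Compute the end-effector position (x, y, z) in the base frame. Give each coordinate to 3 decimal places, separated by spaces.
after link 1: o_1 = (0.0000, 0.0000, 4.0000)
after link 2: o_2 = (0.0000, 0.0000, 6.0000)
after link 3: o_3 = (2.0490, 0.5490, 3.8787)
after link 4: o_4 = (3.9151, 1.0490, 3.3610)

3.915 1.049 3.361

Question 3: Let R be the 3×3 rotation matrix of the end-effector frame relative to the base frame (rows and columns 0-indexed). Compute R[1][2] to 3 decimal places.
0.067

End-effector z-axis (col 2 of R) = (0.2500,0.0670,0.9659)
R[1][2] = 0.0670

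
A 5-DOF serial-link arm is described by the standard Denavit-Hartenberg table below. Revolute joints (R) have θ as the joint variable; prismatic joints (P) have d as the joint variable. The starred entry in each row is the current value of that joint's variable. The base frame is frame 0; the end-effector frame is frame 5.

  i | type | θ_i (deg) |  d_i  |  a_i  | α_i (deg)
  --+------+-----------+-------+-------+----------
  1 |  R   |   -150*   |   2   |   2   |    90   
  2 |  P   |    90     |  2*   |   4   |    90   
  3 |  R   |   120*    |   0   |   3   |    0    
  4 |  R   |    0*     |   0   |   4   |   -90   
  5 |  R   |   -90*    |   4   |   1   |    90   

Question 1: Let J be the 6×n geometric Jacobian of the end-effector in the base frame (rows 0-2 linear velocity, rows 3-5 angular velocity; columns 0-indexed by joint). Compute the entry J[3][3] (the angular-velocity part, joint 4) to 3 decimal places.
axis z_3 = (-0.8660,-0.5000,-0.0000); lever o_n−o_3 = (-1.5981,0.7679,-5.4641)
cross product → J_v[:, 3] = (2.7321,-4.7321,-1.4641)
J_ω[:, 3] = z_3
entry J[3][3] = -0.8660

-0.866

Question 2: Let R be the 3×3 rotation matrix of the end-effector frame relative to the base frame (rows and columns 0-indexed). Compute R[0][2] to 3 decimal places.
End-effector z-axis (col 2 of R) = (0.4330,-0.7500,0.5000)
R[0][2] = 0.4330

0.433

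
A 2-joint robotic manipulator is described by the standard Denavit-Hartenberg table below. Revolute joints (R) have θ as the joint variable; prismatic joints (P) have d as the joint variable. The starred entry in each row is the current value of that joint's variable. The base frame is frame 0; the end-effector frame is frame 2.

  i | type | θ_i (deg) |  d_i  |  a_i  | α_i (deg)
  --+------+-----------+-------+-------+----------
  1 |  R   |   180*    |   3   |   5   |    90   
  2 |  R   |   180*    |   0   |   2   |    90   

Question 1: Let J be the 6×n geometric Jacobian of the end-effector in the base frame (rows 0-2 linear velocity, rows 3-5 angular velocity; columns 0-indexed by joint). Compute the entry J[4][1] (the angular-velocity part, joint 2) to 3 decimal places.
axis z_1 = (0.0000,1.0000,0.0000); lever o_n−o_1 = (2.0000,-0.0000,0.0000)
cross product → J_v[:, 1] = (0.0000,0.0000,-2.0000)
J_ω[:, 1] = z_1
entry J[4][1] = 1.0000

1.000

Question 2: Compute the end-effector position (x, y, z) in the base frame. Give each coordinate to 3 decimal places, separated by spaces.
after link 1: o_1 = (-5.0000, 0.0000, 3.0000)
after link 2: o_2 = (-3.0000, 0.0000, 3.0000)

-3.000 0.000 3.000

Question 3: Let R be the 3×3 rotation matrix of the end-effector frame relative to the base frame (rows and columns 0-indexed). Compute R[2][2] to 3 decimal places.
End-effector z-axis (col 2 of R) = (-0.0000,0.0000,1.0000)
R[2][2] = 1.0000

1.000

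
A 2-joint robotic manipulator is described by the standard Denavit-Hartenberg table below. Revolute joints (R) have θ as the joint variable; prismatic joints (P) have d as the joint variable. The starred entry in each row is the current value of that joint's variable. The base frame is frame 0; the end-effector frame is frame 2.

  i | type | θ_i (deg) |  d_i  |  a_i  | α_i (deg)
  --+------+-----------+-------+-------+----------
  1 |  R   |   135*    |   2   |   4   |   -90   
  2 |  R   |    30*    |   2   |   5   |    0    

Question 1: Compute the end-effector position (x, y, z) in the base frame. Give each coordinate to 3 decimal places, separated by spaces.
after link 1: o_1 = (-2.8284, 2.8284, 2.0000)
after link 2: o_2 = (-7.3045, 4.4761, -0.5000)

-7.305 4.476 -0.500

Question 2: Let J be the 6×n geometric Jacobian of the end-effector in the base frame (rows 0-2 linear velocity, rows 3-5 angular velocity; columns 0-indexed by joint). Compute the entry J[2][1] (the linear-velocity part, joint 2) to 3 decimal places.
-4.330

axis z_1 = (-0.7071,-0.7071,0.0000); lever o_n−o_1 = (-4.4761,1.6476,-2.5000)
cross product → J_v[:, 1] = (1.7678,-1.7678,-4.3301)
J_ω[:, 1] = z_1
entry J[2][1] = -4.3301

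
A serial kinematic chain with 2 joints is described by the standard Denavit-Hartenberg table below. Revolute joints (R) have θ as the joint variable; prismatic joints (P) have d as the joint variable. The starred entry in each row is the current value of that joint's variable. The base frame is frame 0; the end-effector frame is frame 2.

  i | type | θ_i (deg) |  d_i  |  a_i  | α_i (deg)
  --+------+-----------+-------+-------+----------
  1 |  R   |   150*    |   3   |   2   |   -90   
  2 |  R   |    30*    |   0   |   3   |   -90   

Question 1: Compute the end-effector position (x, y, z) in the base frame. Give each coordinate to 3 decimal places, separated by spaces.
after link 1: o_1 = (-1.7321, 1.0000, 3.0000)
after link 2: o_2 = (-3.9821, 2.2990, 1.5000)

-3.982 2.299 1.500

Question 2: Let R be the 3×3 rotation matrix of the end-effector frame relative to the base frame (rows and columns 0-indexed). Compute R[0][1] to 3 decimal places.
End-effector y-axis (col 1 of R) = (0.5000,0.8660,-0.0000)
R[0][1] = 0.5000

0.500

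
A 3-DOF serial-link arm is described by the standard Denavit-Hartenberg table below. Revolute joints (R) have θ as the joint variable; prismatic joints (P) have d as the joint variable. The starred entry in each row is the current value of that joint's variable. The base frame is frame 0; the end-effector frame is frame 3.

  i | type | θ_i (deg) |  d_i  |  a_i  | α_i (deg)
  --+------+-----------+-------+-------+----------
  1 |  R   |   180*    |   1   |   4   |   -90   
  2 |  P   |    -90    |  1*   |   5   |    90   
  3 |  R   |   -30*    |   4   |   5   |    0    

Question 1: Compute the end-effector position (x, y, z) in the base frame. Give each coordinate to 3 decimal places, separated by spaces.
0.000 1.500 10.330

after link 1: o_1 = (-4.0000, 0.0000, 1.0000)
after link 2: o_2 = (-4.0000, -1.0000, 6.0000)
after link 3: o_3 = (0.0000, 1.5000, 10.3301)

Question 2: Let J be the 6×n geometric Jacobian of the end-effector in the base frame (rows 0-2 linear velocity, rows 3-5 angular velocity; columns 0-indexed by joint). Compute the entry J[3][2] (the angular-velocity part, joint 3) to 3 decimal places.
1.000

axis z_2 = (1.0000,-0.0000,0.0000); lever o_n−o_2 = (4.0000,2.5000,4.3301)
cross product → J_v[:, 2] = (-0.0000,-4.3301,2.5000)
J_ω[:, 2] = z_2
entry J[3][2] = 1.0000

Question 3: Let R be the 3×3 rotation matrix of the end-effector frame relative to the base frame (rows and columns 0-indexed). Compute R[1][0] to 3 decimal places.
0.500

End-effector x-axis (col 0 of R) = (0.0000,0.5000,0.8660)
R[1][0] = 0.5000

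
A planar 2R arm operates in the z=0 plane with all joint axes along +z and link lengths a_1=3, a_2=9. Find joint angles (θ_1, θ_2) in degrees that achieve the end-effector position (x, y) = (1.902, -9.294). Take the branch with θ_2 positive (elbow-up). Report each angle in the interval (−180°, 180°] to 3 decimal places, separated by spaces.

-150.003 90.004

cos θ_2 = (89.9960−3²−9²)/(2·3·9) = -0.0001; θ_2 = 90.0042° (elbow-up)
β = atan2(-9.2940,1.9020) = -78.4342°; ψ = atan2(9.0000,2.9993) = 71.5688°
θ_1 = β − ψ = -150.0031°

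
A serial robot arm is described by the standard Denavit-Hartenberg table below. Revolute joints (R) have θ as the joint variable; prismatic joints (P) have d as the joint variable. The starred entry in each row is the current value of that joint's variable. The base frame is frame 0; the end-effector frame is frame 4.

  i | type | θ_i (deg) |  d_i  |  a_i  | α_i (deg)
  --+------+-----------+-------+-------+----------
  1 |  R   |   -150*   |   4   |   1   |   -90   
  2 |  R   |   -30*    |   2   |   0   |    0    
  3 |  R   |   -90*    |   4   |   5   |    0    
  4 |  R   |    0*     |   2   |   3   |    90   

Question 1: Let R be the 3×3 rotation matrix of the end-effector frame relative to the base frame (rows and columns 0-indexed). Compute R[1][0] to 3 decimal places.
End-effector x-axis (col 0 of R) = (0.4330,0.2500,0.8660)
R[1][0] = 0.2500

0.250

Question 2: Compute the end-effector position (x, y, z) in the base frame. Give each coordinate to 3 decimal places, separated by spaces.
after link 1: o_1 = (-0.8660, -0.5000, 4.0000)
after link 2: o_2 = (0.1340, -2.2321, 4.0000)
after link 3: o_3 = (4.2990, -4.4462, 8.3301)
after link 4: o_4 = (6.5981, -5.4282, 10.9282)

6.598 -5.428 10.928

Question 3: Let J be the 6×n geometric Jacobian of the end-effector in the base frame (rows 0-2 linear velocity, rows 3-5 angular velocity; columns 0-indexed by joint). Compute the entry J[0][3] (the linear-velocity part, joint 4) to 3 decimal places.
-2.250

axis z_3 = (0.5000,-0.8660,0.0000); lever o_n−o_3 = (2.2990,-0.9821,2.5981)
cross product → J_v[:, 3] = (-2.2500,-1.2990,1.5000)
J_ω[:, 3] = z_3
entry J[0][3] = -2.2500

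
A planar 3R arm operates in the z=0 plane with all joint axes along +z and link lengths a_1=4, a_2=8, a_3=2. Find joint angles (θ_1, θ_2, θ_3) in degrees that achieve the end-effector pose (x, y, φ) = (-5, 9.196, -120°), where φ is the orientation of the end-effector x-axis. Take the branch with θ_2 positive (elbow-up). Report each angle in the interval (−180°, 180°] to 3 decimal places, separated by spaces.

wrist centre = target − a_3·(cos φ, sin φ) = (-4.0000, 10.9281)
cos θ_2 = (135.4223−4²−8²)/(2·4·8) = 0.8660; θ_2 = 30.0060° (elbow-up)
β = atan2(10.9281,-4.0000) = 110.1042°; ψ = atan2(4.0007,10.9278) = 20.1079°
θ_1 = β − ψ = 89.9962°
θ_3 = φ − θ_1 − θ_2 = 119.9978° (wrapped to (-180°,180°])

89.996 30.006 119.998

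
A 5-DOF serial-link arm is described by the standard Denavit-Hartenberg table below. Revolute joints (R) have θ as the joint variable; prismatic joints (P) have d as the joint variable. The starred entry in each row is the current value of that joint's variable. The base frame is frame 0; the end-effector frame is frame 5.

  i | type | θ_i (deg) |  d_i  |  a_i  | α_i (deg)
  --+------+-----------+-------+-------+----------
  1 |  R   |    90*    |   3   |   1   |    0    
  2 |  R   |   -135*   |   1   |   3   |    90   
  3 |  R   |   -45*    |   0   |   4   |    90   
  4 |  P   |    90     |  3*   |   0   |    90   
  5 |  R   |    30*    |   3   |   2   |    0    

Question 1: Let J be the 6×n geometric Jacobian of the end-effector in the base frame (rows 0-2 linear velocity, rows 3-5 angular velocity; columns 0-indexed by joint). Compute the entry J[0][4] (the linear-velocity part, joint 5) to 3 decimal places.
-0.159

axis z_4 = (0.5000,-0.5000,-0.7071); lever o_n−o_4 = (-0.2247,-2.2247,-2.8284)
cross product → J_v[:, 4] = (-0.1589,1.5731,-1.2247)
J_ω[:, 4] = z_4
entry J[0][4] = -0.1589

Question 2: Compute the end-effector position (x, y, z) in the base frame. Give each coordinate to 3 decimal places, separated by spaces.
after link 1: o_1 = (0.0000, 1.0000, 3.0000)
after link 2: o_2 = (2.1213, -1.1213, 4.0000)
after link 3: o_3 = (4.1213, -3.1213, 1.1716)
after link 4: o_4 = (2.6213, -1.6213, -0.9497)
after link 5: o_5 = (2.3966, -3.8461, -3.7782)

2.397 -3.846 -3.778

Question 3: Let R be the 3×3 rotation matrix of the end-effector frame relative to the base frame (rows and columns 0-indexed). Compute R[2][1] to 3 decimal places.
End-effector y-axis (col 1 of R) = (-0.0795,0.7866,-0.6124)
R[2][1] = -0.6124

-0.612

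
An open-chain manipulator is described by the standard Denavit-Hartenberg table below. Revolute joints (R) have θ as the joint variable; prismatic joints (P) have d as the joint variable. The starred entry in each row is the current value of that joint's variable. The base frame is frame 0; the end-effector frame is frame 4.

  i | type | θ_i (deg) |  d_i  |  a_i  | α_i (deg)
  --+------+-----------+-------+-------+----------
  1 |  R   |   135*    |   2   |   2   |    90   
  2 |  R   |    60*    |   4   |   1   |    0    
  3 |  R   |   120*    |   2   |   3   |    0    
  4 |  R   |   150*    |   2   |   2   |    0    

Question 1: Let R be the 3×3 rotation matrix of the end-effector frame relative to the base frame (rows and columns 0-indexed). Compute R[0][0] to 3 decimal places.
-0.612

End-effector x-axis (col 0 of R) = (-0.6124,0.6124,-0.5000)
R[0][0] = -0.6124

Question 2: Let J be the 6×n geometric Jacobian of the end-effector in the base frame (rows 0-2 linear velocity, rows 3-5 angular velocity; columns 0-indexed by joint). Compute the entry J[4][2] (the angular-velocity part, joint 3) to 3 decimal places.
0.707

axis z_2 = (0.7071,0.7071,0.0000); lever o_n−o_2 = (3.7250,1.9319,-1.0000)
cross product → J_v[:, 2] = (-0.7071,0.7071,-1.2679)
J_ω[:, 2] = z_2
entry J[4][2] = 0.7071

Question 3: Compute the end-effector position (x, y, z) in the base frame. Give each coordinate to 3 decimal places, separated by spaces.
after link 1: o_1 = (-1.4142, 1.4142, 2.0000)
after link 2: o_2 = (1.0607, 4.5962, 2.8660)
after link 3: o_3 = (4.5962, 3.8891, 2.8660)
after link 4: o_4 = (4.7857, 6.5280, 1.8660)

4.786 6.528 1.866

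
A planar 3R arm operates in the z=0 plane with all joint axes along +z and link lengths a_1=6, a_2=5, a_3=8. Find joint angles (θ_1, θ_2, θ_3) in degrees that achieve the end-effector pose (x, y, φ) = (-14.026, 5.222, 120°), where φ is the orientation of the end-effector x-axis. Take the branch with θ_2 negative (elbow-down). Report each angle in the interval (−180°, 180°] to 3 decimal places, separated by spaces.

-150.002 -44.993 -45.005

wrist centre = target − a_3·(cos φ, sin φ) = (-10.0260, -1.7062)
cos θ_2 = (103.4318−6²−5²)/(2·6·5) = 0.7072; θ_2 = -44.9927° (elbow-down)
β = atan2(-1.7062,-10.0260) = -170.3421°; ψ = atan2(-3.5351,9.5360) = -20.3402°
θ_1 = β − ψ = -150.0018°
θ_3 = φ − θ_1 − θ_2 = -45.0055° (wrapped to (-180°,180°])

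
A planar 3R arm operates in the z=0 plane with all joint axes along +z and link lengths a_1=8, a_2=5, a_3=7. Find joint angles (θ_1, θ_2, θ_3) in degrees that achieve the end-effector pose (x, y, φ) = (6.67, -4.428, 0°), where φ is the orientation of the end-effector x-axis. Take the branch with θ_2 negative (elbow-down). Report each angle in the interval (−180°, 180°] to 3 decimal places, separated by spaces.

-60.000 -150.003 -149.997

wrist centre = target − a_3·(cos φ, sin φ) = (-0.3300, -4.4280)
cos θ_2 = (19.7161−8²−5²)/(2·8·5) = -0.8660; θ_2 = -150.0027° (elbow-down)
β = atan2(-4.4280,-0.3300) = -94.2621°; ψ = atan2(-2.4998,3.6698) = -34.2623°
θ_1 = β − ψ = -59.9999°
θ_3 = φ − θ_1 − θ_2 = -149.9974° (wrapped to (-180°,180°])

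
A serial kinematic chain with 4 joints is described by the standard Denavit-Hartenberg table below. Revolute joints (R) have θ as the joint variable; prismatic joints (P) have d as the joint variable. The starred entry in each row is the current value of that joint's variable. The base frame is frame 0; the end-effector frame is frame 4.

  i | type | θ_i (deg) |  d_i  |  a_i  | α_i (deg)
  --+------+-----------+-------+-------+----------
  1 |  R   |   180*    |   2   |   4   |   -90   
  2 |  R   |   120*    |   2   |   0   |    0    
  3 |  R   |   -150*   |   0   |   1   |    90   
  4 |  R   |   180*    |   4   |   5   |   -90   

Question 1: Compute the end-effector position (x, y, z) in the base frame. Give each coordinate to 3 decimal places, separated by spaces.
1.464 -2.000 3.464

after link 1: o_1 = (-4.0000, 0.0000, 2.0000)
after link 2: o_2 = (-4.0000, -2.0000, 2.0000)
after link 3: o_3 = (-4.8660, -2.0000, 2.5000)
after link 4: o_4 = (1.4641, -2.0000, 3.4641)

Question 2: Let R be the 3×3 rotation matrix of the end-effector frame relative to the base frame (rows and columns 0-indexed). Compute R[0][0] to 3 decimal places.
0.866

End-effector x-axis (col 0 of R) = (0.8660,-0.0000,-0.5000)
R[0][0] = 0.8660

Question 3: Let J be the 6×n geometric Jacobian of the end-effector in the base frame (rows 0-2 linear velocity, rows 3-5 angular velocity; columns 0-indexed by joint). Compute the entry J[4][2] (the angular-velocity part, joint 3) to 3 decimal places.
axis z_2 = (-0.0000,-1.0000,0.0000); lever o_n−o_2 = (5.4641,-0.0000,1.4641)
cross product → J_v[:, 2] = (-1.4641,0.0000,5.4641)
J_ω[:, 2] = z_2
entry J[4][2] = -1.0000

-1.000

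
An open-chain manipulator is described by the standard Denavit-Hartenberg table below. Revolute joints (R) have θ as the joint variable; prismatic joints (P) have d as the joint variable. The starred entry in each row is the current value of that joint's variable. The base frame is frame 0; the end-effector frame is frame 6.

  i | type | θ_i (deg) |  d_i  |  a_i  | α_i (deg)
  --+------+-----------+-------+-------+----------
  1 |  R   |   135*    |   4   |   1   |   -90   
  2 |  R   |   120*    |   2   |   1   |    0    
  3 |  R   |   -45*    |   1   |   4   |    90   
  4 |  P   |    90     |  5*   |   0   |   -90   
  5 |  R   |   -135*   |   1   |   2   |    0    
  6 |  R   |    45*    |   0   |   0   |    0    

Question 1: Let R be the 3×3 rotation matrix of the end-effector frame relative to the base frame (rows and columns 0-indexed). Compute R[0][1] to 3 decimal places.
-0.707

End-effector y-axis (col 1 of R) = (-0.7071,-0.7071,0.0000)
R[0][1] = -0.7071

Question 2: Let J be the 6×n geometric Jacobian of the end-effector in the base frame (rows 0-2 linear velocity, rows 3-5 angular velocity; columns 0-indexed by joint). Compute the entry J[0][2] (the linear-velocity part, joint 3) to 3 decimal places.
axis z_2 = (-0.7071,-0.7071,0.0000); lever o_n−o_2 = (-4.6371,5.2229,-1.2377)
cross product → J_v[:, 2] = (0.8752,-0.8752,-6.9721)
J_ω[:, 2] = z_2
entry J[0][2] = 0.8752

0.875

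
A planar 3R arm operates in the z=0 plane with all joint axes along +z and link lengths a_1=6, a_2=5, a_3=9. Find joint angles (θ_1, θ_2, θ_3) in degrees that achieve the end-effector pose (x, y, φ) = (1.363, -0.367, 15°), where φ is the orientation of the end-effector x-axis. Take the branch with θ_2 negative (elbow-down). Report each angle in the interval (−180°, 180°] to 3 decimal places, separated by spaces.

-120.001 -89.996 -135.003

wrist centre = target − a_3·(cos φ, sin φ) = (-7.3303, -2.6964)
cos θ_2 = (61.0042−6²−5²)/(2·6·5) = 0.0001; θ_2 = -89.9960° (elbow-down)
β = atan2(-2.6964,-7.3303) = -159.8046°; ψ = atan2(-5.0000,6.0003) = -39.8039°
θ_1 = β − ψ = -120.0007°
θ_3 = φ − θ_1 − θ_2 = -135.0034° (wrapped to (-180°,180°])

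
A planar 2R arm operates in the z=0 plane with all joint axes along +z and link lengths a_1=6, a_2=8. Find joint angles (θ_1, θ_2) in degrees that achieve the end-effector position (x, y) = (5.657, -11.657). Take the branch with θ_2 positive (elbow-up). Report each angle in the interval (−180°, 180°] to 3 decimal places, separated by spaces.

cos θ_2 = (167.8873−6²−8²)/(2·6·8) = 0.7072; θ_2 = 44.9957° (elbow-up)
β = atan2(-11.6570,5.6570) = -64.1133°; ψ = atan2(5.6564,11.6573) = 25.8840°
θ_1 = β − ψ = -89.9972°

-89.997 44.996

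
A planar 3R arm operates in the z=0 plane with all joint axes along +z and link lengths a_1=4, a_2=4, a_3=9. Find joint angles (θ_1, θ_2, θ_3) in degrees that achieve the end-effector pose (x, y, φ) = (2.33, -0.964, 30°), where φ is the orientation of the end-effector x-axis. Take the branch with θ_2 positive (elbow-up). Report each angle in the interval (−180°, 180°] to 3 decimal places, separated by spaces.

wrist centre = target − a_3·(cos φ, sin φ) = (-5.4642, -5.4640)
cos θ_2 = (59.7131−4²−4²)/(2·4·4) = 0.8660; θ_2 = 29.9990° (elbow-up)
β = atan2(-5.4640,-5.4642) = -135.0012°; ψ = atan2(1.9999,7.4641) = 14.9995°
θ_1 = β − ψ = -150.0007°
θ_3 = φ − θ_1 − θ_2 = 150.0017° (wrapped to (-180°,180°])

-150.001 29.999 150.002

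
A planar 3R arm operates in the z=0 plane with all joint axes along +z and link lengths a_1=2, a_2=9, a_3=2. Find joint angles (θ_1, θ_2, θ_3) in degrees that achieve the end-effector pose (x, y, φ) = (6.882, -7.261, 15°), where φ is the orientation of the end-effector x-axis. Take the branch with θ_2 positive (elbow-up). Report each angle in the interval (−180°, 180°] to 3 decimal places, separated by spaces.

-134.982 89.982 60.000

wrist centre = target − a_3·(cos φ, sin φ) = (4.9501, -7.7786)
cos θ_2 = (85.0112−2²−9²)/(2·2·9) = 0.0003; θ_2 = 89.9822° (elbow-up)
β = atan2(-7.7786,4.9501) = -57.5283°; ψ = atan2(9.0000,2.0028) = 77.4542°
θ_1 = β − ψ = -134.9825°
θ_3 = φ − θ_1 − θ_2 = 60.0003° (wrapped to (-180°,180°])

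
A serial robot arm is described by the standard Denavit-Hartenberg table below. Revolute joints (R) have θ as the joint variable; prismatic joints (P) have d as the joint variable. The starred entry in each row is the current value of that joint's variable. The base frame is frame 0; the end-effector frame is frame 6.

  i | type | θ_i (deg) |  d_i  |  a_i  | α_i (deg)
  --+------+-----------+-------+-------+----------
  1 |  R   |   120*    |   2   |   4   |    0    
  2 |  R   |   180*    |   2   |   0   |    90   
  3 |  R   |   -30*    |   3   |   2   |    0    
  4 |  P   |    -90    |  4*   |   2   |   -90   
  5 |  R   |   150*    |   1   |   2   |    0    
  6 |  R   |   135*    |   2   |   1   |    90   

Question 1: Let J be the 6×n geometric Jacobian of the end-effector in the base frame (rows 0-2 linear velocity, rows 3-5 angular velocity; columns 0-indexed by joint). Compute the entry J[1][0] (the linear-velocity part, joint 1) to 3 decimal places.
axis z_0 = ẑ; lever o_n−o_0 = (-5.9993,-3.5408,1.0438)
cross product → J_v[:, 0] = (3.5408,-5.9993,0.0000)
J_ω[:, 0] = z_0
entry J[1][0] = -5.9993

-5.999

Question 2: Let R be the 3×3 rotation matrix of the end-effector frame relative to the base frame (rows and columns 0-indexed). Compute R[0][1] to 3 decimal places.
0.433

End-effector y-axis (col 1 of R) = (0.4330,-0.7500,-0.5000)
R[0][1] = 0.4330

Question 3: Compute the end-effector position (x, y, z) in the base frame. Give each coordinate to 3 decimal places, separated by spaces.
after link 1: o_1 = (-2.0000, 3.4641, 2.0000)
after link 2: o_2 = (-2.0000, 3.4641, 4.0000)
after link 3: o_3 = (-3.7321, 0.4641, 3.0000)
after link 4: o_4 = (-7.6962, -0.6699, 1.2679)
after link 5: o_5 = (-5.9641, -1.6699, 2.2679)
after link 6: o_6 = (-5.9993, -3.5408, 1.0438)

-5.999 -3.541 1.044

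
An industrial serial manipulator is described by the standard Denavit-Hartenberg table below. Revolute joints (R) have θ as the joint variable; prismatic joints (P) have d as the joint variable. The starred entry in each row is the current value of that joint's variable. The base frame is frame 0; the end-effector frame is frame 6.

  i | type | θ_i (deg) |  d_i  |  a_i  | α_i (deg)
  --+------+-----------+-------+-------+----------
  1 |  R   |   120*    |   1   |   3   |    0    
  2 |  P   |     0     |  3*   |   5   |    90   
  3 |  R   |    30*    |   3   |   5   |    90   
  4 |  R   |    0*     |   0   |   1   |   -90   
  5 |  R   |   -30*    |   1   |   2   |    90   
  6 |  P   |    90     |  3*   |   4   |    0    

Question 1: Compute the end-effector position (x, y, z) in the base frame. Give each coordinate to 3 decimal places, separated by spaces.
after link 1: o_1 = (-1.5000, 2.5981, 1.0000)
after link 2: o_2 = (-4.0000, 6.9282, 4.0000)
after link 3: o_3 = (-3.5670, 12.1782, 6.5000)
after link 4: o_4 = (-4.0000, 12.9282, 7.0000)
after link 5: o_5 = (-4.1340, 15.1603, 7.0000)
after link 6: o_6 = (-0.6699, 17.1603, 4.0000)

-0.670 17.160 4.000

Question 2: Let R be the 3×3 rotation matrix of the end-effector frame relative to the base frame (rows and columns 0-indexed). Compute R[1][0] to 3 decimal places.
End-effector x-axis (col 0 of R) = (0.8660,0.5000,0.0000)
R[1][0] = 0.5000

0.500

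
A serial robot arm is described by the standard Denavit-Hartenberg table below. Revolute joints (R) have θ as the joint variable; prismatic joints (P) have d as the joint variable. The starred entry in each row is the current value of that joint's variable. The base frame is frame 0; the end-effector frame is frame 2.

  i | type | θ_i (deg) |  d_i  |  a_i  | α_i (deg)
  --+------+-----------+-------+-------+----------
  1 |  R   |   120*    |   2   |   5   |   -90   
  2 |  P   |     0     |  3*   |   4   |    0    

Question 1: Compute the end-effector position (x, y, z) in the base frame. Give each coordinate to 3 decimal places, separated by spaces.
-7.098 6.294 2.000

after link 1: o_1 = (-2.5000, 4.3301, 2.0000)
after link 2: o_2 = (-7.0981, 6.2942, 2.0000)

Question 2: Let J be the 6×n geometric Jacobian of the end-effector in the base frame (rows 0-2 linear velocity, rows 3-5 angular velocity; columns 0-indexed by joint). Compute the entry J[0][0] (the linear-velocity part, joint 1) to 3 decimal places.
axis z_0 = ẑ; lever o_n−o_0 = (-7.0981,6.2942,2.0000)
cross product → J_v[:, 0] = (-6.2942,-7.0981,0.0000)
J_ω[:, 0] = z_0
entry J[0][0] = -6.2942

-6.294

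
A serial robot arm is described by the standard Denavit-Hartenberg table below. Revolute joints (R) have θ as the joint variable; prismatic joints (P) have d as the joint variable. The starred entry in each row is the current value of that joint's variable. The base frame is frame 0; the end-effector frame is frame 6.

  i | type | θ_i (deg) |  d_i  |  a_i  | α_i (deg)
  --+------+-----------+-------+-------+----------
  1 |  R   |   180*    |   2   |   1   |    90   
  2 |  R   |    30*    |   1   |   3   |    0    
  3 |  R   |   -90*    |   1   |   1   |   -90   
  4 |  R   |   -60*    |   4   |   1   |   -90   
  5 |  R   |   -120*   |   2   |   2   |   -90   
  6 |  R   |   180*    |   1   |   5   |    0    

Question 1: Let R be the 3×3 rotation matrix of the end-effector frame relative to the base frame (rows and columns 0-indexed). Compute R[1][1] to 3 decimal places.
End-effector y-axis (col 1 of R) = (-0.4330,-0.5000,-0.7500)
R[1][1] = -0.5000

-0.500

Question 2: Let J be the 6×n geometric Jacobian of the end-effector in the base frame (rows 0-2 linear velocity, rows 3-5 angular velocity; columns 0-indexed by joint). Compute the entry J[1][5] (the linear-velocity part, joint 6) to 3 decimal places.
axis z_5 = (-0.6495,0.7500,-0.1250); lever o_n−o_5 = (2.4755,2.9151,-3.3726)
cross product → J_v[:, 5] = (-2.1651,-2.5000,-3.7500)
J_ω[:, 5] = z_5
entry J[1][5] = -2.5000

-2.500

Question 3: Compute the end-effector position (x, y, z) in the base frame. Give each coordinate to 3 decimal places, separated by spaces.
-7.453 3.915 0.627

after link 1: o_1 = (-1.0000, 0.0000, 2.0000)
after link 2: o_2 = (-3.5981, 1.0000, 3.5000)
after link 3: o_3 = (-4.0981, 2.0000, 2.6340)
after link 4: o_4 = (-7.8122, 2.8660, 4.2010)
after link 5: o_5 = (-9.9282, 1.0000, 4.0000)
after link 6: o_6 = (-7.4527, 3.9151, 0.6274)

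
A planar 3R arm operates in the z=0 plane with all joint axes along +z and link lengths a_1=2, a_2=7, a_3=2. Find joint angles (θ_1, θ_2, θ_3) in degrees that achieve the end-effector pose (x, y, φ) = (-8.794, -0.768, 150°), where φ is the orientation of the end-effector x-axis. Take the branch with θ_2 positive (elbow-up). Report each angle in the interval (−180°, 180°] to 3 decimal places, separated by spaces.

wrist centre = target − a_3·(cos φ, sin φ) = (-7.0619, -1.7680)
cos θ_2 = (52.9970−2²−7²)/(2·2·7) = -0.0001; θ_2 = 90.0062° (elbow-up)
β = atan2(-1.7680,-7.0619) = -165.9446°; ψ = atan2(7.0000,1.9992) = 74.0604°
θ_1 = β − ψ = -240.0049°
θ_3 = φ − θ_1 − θ_2 = -60.0013° (wrapped to (-180°,180°])

119.995 90.006 -60.001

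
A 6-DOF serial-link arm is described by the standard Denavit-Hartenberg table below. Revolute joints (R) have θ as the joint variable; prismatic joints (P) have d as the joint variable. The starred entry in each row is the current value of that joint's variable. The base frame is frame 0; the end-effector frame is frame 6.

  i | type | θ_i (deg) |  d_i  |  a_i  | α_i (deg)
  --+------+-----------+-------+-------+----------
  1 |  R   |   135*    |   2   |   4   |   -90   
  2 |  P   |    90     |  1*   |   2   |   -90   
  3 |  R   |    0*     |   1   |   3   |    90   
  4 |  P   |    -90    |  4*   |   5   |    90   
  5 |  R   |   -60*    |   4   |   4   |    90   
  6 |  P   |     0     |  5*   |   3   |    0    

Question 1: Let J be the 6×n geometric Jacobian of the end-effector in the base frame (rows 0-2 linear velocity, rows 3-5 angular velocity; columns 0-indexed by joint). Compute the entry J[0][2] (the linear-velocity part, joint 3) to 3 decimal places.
axis z_2 = (0.7071,-0.7071,-0.0000); lever o_n−o_2 = (0.9845,5.4674,1.0000)
cross product → J_v[:, 2] = (-0.7071,-0.7071,4.5622)
J_ω[:, 2] = z_2
entry J[0][2] = -0.7071

-0.707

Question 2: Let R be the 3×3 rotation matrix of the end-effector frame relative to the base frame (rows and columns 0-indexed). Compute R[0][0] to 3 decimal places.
End-effector x-axis (col 0 of R) = (0.2588,0.9659,0.0000)
R[0][0] = 0.2588

0.259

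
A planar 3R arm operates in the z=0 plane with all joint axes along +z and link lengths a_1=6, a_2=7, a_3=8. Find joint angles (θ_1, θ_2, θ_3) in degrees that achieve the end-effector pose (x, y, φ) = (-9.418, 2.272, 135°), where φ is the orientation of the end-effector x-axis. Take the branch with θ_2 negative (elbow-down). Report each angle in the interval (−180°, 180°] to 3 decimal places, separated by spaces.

wrist centre = target − a_3·(cos φ, sin φ) = (-3.7611, -3.3849)
cos θ_2 = (25.6035−6²−7²)/(2·6·7) = -0.7071; θ_2 = -134.9996° (elbow-down)
β = atan2(-3.3849,-3.7611) = -138.0143°; ψ = atan2(-4.9498,1.0503) = -78.0202°
θ_1 = β − ψ = -59.9941°
θ_3 = φ − θ_1 − θ_2 = -30.0063° (wrapped to (-180°,180°])

-59.994 -135.000 -30.006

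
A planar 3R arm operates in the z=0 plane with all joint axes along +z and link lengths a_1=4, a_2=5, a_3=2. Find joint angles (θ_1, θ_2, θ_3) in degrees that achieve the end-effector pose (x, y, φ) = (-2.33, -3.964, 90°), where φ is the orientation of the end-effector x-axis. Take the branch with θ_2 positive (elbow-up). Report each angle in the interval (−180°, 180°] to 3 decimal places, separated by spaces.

wrist centre = target − a_3·(cos φ, sin φ) = (-2.3300, -5.9640)
cos θ_2 = (40.9982−4²−5²)/(2·4·5) = -0.0000; θ_2 = 90.0026° (elbow-up)
β = atan2(-5.9640,-2.3300) = -111.3395°; ψ = atan2(5.0000,3.9998) = 51.3418°
θ_1 = β − ψ = -162.6812°
θ_3 = φ − θ_1 − θ_2 = 162.6786° (wrapped to (-180°,180°])

-162.681 90.003 162.679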